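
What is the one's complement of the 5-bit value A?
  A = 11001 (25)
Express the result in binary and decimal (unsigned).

Flip each bit (0->1, 1->0):
  11001
  00110

Answer: 00110 (6)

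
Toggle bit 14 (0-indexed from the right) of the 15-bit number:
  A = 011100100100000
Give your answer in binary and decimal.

Mask = 1 << 14 = 100000000000000
Bit 14 of A is 0; XOR with the mask flips it to 1.
  011100100100000
^ 100000000000000
-----------------
  111100100100000

Answer: 111100100100000 (31008)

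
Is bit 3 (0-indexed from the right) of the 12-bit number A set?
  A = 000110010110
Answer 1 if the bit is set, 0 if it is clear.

Bit 3 is the 4th from the right.
  000110010110
          ^
That bit is 0.

Answer: 0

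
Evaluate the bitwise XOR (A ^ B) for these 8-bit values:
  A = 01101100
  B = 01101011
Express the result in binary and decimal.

Apply ^ to each column (1 where bits differ):
  01101100
^ 01101011
----------
  00000111

Answer: 00000111 (7)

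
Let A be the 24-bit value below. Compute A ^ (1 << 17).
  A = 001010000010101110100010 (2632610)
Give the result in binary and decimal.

Mask = 1 << 17 = 000000100000000000000000
Bit 17 of A is 0; XOR with the mask flips it to 1.
  001010000010101110100010
^ 000000100000000000000000
--------------------------
  001010100010101110100010

Answer: 001010100010101110100010 (2763682)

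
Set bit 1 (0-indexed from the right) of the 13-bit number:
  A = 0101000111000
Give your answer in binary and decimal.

Mask = 1 << 1 = 0000000000010
Bit 1 of A is 0, so OR-ing with the mask flips it to 1.
  0101000111000
| 0000000000010
---------------
  0101000111010

Answer: 0101000111010 (2618)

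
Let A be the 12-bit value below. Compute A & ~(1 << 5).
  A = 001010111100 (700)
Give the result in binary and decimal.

Mask = ~(1 << 5) = 111111011111
Bit 5 of A is 1, so AND-ing with the mask clears it to 0.
  001010111100
& 111111011111
--------------
  001010011100

Answer: 001010011100 (668)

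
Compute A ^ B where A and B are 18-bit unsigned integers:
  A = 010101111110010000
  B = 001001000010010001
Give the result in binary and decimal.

Apply ^ to each column (1 where bits differ):
  010101111110010000
^ 001001000010010001
--------------------
  011100111100000001

Answer: 011100111100000001 (118529)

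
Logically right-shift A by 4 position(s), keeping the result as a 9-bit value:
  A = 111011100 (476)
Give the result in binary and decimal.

Logical shift right by 4: drop the bottom 4 bit(s), prepend 4 zero(s) on the left.
  111011100  ->  keep [11101], discard [1100], prepend 0000
= 000011101

Answer: 000011101 (29)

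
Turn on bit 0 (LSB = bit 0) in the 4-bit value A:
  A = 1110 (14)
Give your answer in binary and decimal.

Mask = 1 << 0 = 0001
Bit 0 of A is 0, so OR-ing with the mask flips it to 1.
  1110
| 0001
------
  1111

Answer: 1111 (15)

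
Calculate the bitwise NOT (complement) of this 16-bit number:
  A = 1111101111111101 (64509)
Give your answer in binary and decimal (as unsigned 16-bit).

Flip each bit (0->1, 1->0):
  1111101111111101
  0000010000000010

Answer: 0000010000000010 (1026)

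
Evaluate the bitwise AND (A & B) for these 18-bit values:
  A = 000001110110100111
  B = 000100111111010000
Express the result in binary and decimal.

Apply & to each column (1 only where both bits are 1):
  000001110110100111
& 000100111111010000
--------------------
  000000110110000000

Answer: 000000110110000000 (3456)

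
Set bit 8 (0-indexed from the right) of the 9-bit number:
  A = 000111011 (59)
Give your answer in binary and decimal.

Mask = 1 << 8 = 100000000
Bit 8 of A is 0, so OR-ing with the mask flips it to 1.
  000111011
| 100000000
-----------
  100111011

Answer: 100111011 (315)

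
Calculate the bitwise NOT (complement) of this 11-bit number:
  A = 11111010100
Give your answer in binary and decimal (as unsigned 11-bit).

Flip each bit (0->1, 1->0):
  11111010100
  00000101011

Answer: 00000101011 (43)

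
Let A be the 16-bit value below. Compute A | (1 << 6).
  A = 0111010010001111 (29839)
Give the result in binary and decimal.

Mask = 1 << 6 = 0000000001000000
Bit 6 of A is 0, so OR-ing with the mask flips it to 1.
  0111010010001111
| 0000000001000000
------------------
  0111010011001111

Answer: 0111010011001111 (29903)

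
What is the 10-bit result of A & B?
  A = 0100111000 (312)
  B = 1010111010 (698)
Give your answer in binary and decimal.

Apply & to each column (1 only where both bits are 1):
  0100111000
& 1010111010
------------
  0000111000

Answer: 0000111000 (56)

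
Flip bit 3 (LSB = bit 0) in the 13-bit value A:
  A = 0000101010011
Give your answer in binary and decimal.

Mask = 1 << 3 = 0000000001000
Bit 3 of A is 0; XOR with the mask flips it to 1.
  0000101010011
^ 0000000001000
---------------
  0000101011011

Answer: 0000101011011 (347)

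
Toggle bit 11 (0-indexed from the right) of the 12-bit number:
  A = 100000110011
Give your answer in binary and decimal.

Mask = 1 << 11 = 100000000000
Bit 11 of A is 1; XOR with the mask flips it to 0.
  100000110011
^ 100000000000
--------------
  000000110011

Answer: 000000110011 (51)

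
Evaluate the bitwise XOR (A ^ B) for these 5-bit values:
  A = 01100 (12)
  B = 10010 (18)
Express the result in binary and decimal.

Apply ^ to each column (1 where bits differ):
  01100
^ 10010
-------
  11110

Answer: 11110 (30)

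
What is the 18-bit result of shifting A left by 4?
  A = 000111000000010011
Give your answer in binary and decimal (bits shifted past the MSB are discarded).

Shift left by 4: drop the top 4 bit(s), append 4 zero(s) on the right.
  000111000000010011  ->  discard [0001], keep [11000000010011], append 0000
= 110000000100110000

Answer: 110000000100110000 (196912)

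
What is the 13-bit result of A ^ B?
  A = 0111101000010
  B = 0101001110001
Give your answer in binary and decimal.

Apply ^ to each column (1 where bits differ):
  0111101000010
^ 0101001110001
---------------
  0010100110011

Answer: 0010100110011 (1331)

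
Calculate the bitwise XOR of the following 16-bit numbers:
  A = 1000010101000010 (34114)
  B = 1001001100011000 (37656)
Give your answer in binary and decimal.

Apply ^ to each column (1 where bits differ):
  1000010101000010
^ 1001001100011000
------------------
  0001011001011010

Answer: 0001011001011010 (5722)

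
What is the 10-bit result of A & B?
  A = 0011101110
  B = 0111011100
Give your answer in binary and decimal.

Apply & to each column (1 only where both bits are 1):
  0011101110
& 0111011100
------------
  0011001100

Answer: 0011001100 (204)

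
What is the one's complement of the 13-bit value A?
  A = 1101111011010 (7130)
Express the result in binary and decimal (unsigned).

Flip each bit (0->1, 1->0):
  1101111011010
  0010000100101

Answer: 0010000100101 (1061)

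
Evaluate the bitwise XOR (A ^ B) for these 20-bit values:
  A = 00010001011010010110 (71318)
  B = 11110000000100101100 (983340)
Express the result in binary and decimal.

Apply ^ to each column (1 where bits differ):
  00010001011010010110
^ 11110000000100101100
----------------------
  11100001011110111010

Answer: 11100001011110111010 (923578)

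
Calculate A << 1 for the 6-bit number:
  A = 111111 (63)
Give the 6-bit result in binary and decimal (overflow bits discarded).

Shift left by 1: drop the top 1 bit(s), append 1 zero(s) on the right.
  111111  ->  discard [1], keep [11111], append 0
= 111110

Answer: 111110 (62)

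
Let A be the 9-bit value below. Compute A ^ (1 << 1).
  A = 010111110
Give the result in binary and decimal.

Mask = 1 << 1 = 000000010
Bit 1 of A is 1; XOR with the mask flips it to 0.
  010111110
^ 000000010
-----------
  010111100

Answer: 010111100 (188)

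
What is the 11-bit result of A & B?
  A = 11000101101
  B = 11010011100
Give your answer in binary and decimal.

Apply & to each column (1 only where both bits are 1):
  11000101101
& 11010011100
-------------
  11000001100

Answer: 11000001100 (1548)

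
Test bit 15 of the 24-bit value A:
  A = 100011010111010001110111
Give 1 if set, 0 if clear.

Bit 15 is the 16th from the right.
  100011010111010001110111
          ^
That bit is 0.

Answer: 0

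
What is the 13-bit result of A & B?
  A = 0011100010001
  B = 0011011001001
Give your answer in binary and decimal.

Apply & to each column (1 only where both bits are 1):
  0011100010001
& 0011011001001
---------------
  0011000000001

Answer: 0011000000001 (1537)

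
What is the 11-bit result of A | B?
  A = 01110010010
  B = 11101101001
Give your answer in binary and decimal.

Apply | to each column (1 where either bit is 1):
  01110010010
| 11101101001
-------------
  11111111011

Answer: 11111111011 (2043)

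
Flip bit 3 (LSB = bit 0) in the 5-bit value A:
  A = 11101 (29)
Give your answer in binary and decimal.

Mask = 1 << 3 = 01000
Bit 3 of A is 1; XOR with the mask flips it to 0.
  11101
^ 01000
-------
  10101

Answer: 10101 (21)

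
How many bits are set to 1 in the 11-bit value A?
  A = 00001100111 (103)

00001100111
1-bits at positions (from bit 0 = LSB): 0, 1, 2, 5, 6
Count = 5

Answer: 5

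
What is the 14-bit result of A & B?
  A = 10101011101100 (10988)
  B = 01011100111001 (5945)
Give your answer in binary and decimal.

Apply & to each column (1 only where both bits are 1):
  10101011101100
& 01011100111001
----------------
  00001000101000

Answer: 00001000101000 (552)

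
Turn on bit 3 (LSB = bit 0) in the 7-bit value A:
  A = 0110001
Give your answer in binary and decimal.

Mask = 1 << 3 = 0001000
Bit 3 of A is 0, so OR-ing with the mask flips it to 1.
  0110001
| 0001000
---------
  0111001

Answer: 0111001 (57)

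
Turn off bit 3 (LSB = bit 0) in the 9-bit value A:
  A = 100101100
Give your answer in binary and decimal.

Mask = ~(1 << 3) = 111110111
Bit 3 of A is 1, so AND-ing with the mask clears it to 0.
  100101100
& 111110111
-----------
  100100100

Answer: 100100100 (292)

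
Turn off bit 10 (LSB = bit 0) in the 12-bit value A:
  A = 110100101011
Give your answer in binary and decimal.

Mask = ~(1 << 10) = 101111111111
Bit 10 of A is 1, so AND-ing with the mask clears it to 0.
  110100101011
& 101111111111
--------------
  100100101011

Answer: 100100101011 (2347)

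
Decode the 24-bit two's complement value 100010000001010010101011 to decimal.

MSB is 1, so the value is negative. Find the magnitude:
1. Invert bits:  011101111110101101010100
2. Add 1:        011101111110101101010101  = 7859029
3. Apply sign:   -7859029

Answer: -7859029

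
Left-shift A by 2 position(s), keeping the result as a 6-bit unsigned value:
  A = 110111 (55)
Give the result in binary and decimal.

Shift left by 2: drop the top 2 bit(s), append 2 zero(s) on the right.
  110111  ->  discard [11], keep [0111], append 00
= 011100

Answer: 011100 (28)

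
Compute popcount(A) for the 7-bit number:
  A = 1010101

1010101
1-bits at positions (from bit 0 = LSB): 0, 2, 4, 6
Count = 4

Answer: 4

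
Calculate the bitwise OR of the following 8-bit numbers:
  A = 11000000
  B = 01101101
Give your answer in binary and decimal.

Apply | to each column (1 where either bit is 1):
  11000000
| 01101101
----------
  11101101

Answer: 11101101 (237)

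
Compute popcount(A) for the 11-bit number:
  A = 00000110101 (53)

00000110101
1-bits at positions (from bit 0 = LSB): 0, 2, 4, 5
Count = 4

Answer: 4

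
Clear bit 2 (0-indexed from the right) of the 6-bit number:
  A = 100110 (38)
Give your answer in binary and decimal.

Mask = ~(1 << 2) = 111011
Bit 2 of A is 1, so AND-ing with the mask clears it to 0.
  100110
& 111011
--------
  100010

Answer: 100010 (34)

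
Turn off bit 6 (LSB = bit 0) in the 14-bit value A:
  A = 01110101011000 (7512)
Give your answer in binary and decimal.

Mask = ~(1 << 6) = 11111110111111
Bit 6 of A is 1, so AND-ing with the mask clears it to 0.
  01110101011000
& 11111110111111
----------------
  01110100011000

Answer: 01110100011000 (7448)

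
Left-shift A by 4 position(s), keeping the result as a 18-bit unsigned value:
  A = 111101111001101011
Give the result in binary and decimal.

Shift left by 4: drop the top 4 bit(s), append 4 zero(s) on the right.
  111101111001101011  ->  discard [1111], keep [01111001101011], append 0000
= 011110011010110000

Answer: 011110011010110000 (124592)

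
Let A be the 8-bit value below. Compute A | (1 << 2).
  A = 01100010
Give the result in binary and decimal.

Mask = 1 << 2 = 00000100
Bit 2 of A is 0, so OR-ing with the mask flips it to 1.
  01100010
| 00000100
----------
  01100110

Answer: 01100110 (102)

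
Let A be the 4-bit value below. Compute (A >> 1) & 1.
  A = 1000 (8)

Bit 1 is the 2nd from the right.
  1000
    ^
That bit is 0.

Answer: 0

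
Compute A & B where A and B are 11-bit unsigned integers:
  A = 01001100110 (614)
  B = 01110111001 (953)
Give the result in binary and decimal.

Apply & to each column (1 only where both bits are 1):
  01001100110
& 01110111001
-------------
  01000100000

Answer: 01000100000 (544)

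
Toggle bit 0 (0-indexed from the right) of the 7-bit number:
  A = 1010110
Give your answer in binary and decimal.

Mask = 1 << 0 = 0000001
Bit 0 of A is 0; XOR with the mask flips it to 1.
  1010110
^ 0000001
---------
  1010111

Answer: 1010111 (87)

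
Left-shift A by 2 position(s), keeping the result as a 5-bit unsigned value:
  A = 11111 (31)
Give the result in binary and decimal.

Shift left by 2: drop the top 2 bit(s), append 2 zero(s) on the right.
  11111  ->  discard [11], keep [111], append 00
= 11100

Answer: 11100 (28)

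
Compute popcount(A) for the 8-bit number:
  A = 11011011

11011011
1-bits at positions (from bit 0 = LSB): 0, 1, 3, 4, 6, 7
Count = 6

Answer: 6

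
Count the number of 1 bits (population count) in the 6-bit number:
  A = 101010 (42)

101010
1-bits at positions (from bit 0 = LSB): 1, 3, 5
Count = 3

Answer: 3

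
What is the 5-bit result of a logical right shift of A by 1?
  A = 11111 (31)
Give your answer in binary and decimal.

Logical shift right by 1: drop the bottom 1 bit(s), prepend 1 zero(s) on the left.
  11111  ->  keep [1111], discard [1], prepend 0
= 01111

Answer: 01111 (15)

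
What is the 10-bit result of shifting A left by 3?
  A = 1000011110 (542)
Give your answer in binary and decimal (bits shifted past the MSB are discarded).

Shift left by 3: drop the top 3 bit(s), append 3 zero(s) on the right.
  1000011110  ->  discard [100], keep [0011110], append 000
= 0011110000

Answer: 0011110000 (240)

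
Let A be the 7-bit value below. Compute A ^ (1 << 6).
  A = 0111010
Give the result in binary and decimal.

Mask = 1 << 6 = 1000000
Bit 6 of A is 0; XOR with the mask flips it to 1.
  0111010
^ 1000000
---------
  1111010

Answer: 1111010 (122)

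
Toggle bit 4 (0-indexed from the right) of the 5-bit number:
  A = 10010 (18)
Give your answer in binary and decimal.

Mask = 1 << 4 = 10000
Bit 4 of A is 1; XOR with the mask flips it to 0.
  10010
^ 10000
-------
  00010

Answer: 00010 (2)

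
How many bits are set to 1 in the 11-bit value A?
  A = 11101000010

11101000010
1-bits at positions (from bit 0 = LSB): 1, 6, 8, 9, 10
Count = 5

Answer: 5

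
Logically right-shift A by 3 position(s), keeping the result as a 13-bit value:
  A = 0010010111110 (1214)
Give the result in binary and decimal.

Logical shift right by 3: drop the bottom 3 bit(s), prepend 3 zero(s) on the left.
  0010010111110  ->  keep [0010010111], discard [110], prepend 000
= 0000010010111

Answer: 0000010010111 (151)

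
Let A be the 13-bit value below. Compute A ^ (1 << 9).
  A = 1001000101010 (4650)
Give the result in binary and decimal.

Mask = 1 << 9 = 0001000000000
Bit 9 of A is 1; XOR with the mask flips it to 0.
  1001000101010
^ 0001000000000
---------------
  1000000101010

Answer: 1000000101010 (4138)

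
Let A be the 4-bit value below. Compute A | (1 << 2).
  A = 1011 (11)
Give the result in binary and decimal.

Mask = 1 << 2 = 0100
Bit 2 of A is 0, so OR-ing with the mask flips it to 1.
  1011
| 0100
------
  1111

Answer: 1111 (15)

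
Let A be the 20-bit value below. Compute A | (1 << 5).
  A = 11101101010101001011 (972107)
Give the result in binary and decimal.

Mask = 1 << 5 = 00000000000000100000
Bit 5 of A is 0, so OR-ing with the mask flips it to 1.
  11101101010101001011
| 00000000000000100000
----------------------
  11101101010101101011

Answer: 11101101010101101011 (972139)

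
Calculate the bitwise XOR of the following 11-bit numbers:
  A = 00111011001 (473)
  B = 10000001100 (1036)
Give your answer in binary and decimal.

Apply ^ to each column (1 where bits differ):
  00111011001
^ 10000001100
-------------
  10111010101

Answer: 10111010101 (1493)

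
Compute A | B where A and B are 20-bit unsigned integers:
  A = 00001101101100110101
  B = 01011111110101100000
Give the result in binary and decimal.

Apply | to each column (1 where either bit is 1):
  00001101101100110101
| 01011111110101100000
----------------------
  01011111111101110101

Answer: 01011111111101110101 (393077)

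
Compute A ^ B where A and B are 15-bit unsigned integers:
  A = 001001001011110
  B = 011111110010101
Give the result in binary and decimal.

Apply ^ to each column (1 where bits differ):
  001001001011110
^ 011111110010101
-----------------
  010110111001011

Answer: 010110111001011 (11723)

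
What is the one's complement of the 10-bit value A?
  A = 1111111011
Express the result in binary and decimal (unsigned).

Flip each bit (0->1, 1->0):
  1111111011
  0000000100

Answer: 0000000100 (4)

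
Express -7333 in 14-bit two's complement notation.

1. Binary of +7333:  01110010100101
2. Invert bits:     10001101011010
3. Add 1:           10001101011011

Answer: 10001101011011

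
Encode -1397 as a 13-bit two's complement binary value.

1. Binary of +1397:  0010101110101
2. Invert bits:     1101010001010
3. Add 1:           1101010001011

Answer: 1101010001011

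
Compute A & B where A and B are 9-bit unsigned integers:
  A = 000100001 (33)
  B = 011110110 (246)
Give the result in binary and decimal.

Apply & to each column (1 only where both bits are 1):
  000100001
& 011110110
-----------
  000100000

Answer: 000100000 (32)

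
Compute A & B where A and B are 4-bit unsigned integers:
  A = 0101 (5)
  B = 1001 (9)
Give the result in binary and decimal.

Apply & to each column (1 only where both bits are 1):
  0101
& 1001
------
  0001

Answer: 0001 (1)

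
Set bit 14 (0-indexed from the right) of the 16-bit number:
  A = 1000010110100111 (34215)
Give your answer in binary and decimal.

Mask = 1 << 14 = 0100000000000000
Bit 14 of A is 0, so OR-ing with the mask flips it to 1.
  1000010110100111
| 0100000000000000
------------------
  1100010110100111

Answer: 1100010110100111 (50599)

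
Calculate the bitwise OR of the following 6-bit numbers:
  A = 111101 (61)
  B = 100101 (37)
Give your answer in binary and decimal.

Apply | to each column (1 where either bit is 1):
  111101
| 100101
--------
  111101

Answer: 111101 (61)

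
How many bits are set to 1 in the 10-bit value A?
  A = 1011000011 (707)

1011000011
1-bits at positions (from bit 0 = LSB): 0, 1, 6, 7, 9
Count = 5

Answer: 5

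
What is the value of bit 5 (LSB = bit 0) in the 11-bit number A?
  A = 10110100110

Bit 5 is the 6th from the right.
  10110100110
       ^
That bit is 1.

Answer: 1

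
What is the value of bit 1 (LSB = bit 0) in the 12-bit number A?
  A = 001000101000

Bit 1 is the 2nd from the right.
  001000101000
            ^
That bit is 0.

Answer: 0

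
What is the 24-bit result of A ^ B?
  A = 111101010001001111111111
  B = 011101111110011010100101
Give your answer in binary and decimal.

Apply ^ to each column (1 where bits differ):
  111101010001001111111111
^ 011101111110011010100101
--------------------------
  100000101111010101011010

Answer: 100000101111010101011010 (8582490)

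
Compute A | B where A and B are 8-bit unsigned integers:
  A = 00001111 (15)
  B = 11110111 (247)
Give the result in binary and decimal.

Apply | to each column (1 where either bit is 1):
  00001111
| 11110111
----------
  11111111

Answer: 11111111 (255)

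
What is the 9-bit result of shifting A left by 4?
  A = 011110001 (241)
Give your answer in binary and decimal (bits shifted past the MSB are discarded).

Shift left by 4: drop the top 4 bit(s), append 4 zero(s) on the right.
  011110001  ->  discard [0111], keep [10001], append 0000
= 100010000

Answer: 100010000 (272)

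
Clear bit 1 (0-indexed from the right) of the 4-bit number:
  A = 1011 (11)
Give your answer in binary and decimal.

Mask = ~(1 << 1) = 1101
Bit 1 of A is 1, so AND-ing with the mask clears it to 0.
  1011
& 1101
------
  1001

Answer: 1001 (9)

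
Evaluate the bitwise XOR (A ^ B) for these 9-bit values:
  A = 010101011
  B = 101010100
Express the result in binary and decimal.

Apply ^ to each column (1 where bits differ):
  010101011
^ 101010100
-----------
  111111111

Answer: 111111111 (511)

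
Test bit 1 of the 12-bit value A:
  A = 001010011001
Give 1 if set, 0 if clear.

Bit 1 is the 2nd from the right.
  001010011001
            ^
That bit is 0.

Answer: 0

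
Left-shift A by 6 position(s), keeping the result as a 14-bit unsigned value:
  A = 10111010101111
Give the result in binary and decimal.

Shift left by 6: drop the top 6 bit(s), append 6 zero(s) on the right.
  10111010101111  ->  discard [101110], keep [10101111], append 000000
= 10101111000000

Answer: 10101111000000 (11200)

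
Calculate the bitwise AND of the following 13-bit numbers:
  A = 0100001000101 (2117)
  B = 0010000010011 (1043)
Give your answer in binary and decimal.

Apply & to each column (1 only where both bits are 1):
  0100001000101
& 0010000010011
---------------
  0000000000001

Answer: 0000000000001 (1)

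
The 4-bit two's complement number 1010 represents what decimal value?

MSB is 1, so the value is negative. Find the magnitude:
1. Invert bits:  0101
2. Add 1:        0110  = 6
3. Apply sign:   -6

Answer: -6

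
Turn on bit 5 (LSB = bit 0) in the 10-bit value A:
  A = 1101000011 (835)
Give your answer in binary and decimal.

Mask = 1 << 5 = 0000100000
Bit 5 of A is 0, so OR-ing with the mask flips it to 1.
  1101000011
| 0000100000
------------
  1101100011

Answer: 1101100011 (867)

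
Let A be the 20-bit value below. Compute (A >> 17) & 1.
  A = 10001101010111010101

Bit 17 is the 18th from the right.
  10001101010111010101
    ^
That bit is 0.

Answer: 0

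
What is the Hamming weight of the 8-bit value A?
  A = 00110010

00110010
1-bits at positions (from bit 0 = LSB): 1, 4, 5
Count = 3

Answer: 3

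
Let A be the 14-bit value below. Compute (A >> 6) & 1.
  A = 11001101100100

Bit 6 is the 7th from the right.
  11001101100100
         ^
That bit is 1.

Answer: 1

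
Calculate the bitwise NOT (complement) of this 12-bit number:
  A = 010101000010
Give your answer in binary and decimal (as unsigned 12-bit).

Flip each bit (0->1, 1->0):
  010101000010
  101010111101

Answer: 101010111101 (2749)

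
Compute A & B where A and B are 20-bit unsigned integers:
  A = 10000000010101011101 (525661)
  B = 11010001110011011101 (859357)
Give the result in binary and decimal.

Apply & to each column (1 only where both bits are 1):
  10000000010101011101
& 11010001110011011101
----------------------
  10000000010001011101

Answer: 10000000010001011101 (525405)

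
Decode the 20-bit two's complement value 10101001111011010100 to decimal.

MSB is 1, so the value is negative. Find the magnitude:
1. Invert bits:  01010110000100101011
2. Add 1:        01010110000100101100  = 352556
3. Apply sign:   -352556

Answer: -352556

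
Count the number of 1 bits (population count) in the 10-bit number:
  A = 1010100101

1010100101
1-bits at positions (from bit 0 = LSB): 0, 2, 5, 7, 9
Count = 5

Answer: 5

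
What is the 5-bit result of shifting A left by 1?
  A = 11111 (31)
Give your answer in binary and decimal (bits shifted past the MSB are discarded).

Shift left by 1: drop the top 1 bit(s), append 1 zero(s) on the right.
  11111  ->  discard [1], keep [1111], append 0
= 11110

Answer: 11110 (30)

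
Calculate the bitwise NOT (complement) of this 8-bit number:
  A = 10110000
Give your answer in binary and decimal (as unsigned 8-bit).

Flip each bit (0->1, 1->0):
  10110000
  01001111

Answer: 01001111 (79)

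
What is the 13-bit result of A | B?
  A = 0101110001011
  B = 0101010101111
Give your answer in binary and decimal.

Apply | to each column (1 where either bit is 1):
  0101110001011
| 0101010101111
---------------
  0101110101111

Answer: 0101110101111 (2991)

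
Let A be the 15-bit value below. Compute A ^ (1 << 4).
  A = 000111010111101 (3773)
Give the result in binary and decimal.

Mask = 1 << 4 = 000000000010000
Bit 4 of A is 1; XOR with the mask flips it to 0.
  000111010111101
^ 000000000010000
-----------------
  000111010101101

Answer: 000111010101101 (3757)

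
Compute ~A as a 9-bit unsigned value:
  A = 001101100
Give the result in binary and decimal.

Flip each bit (0->1, 1->0):
  001101100
  110010011

Answer: 110010011 (403)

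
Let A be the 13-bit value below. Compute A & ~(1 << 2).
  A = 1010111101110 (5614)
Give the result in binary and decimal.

Mask = ~(1 << 2) = 1111111111011
Bit 2 of A is 1, so AND-ing with the mask clears it to 0.
  1010111101110
& 1111111111011
---------------
  1010111101010

Answer: 1010111101010 (5610)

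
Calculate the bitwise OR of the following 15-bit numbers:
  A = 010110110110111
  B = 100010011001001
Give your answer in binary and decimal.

Apply | to each column (1 where either bit is 1):
  010110110110111
| 100010011001001
-----------------
  110110111111111

Answer: 110110111111111 (28159)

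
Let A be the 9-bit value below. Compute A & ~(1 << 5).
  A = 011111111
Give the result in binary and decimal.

Mask = ~(1 << 5) = 111011111
Bit 5 of A is 1, so AND-ing with the mask clears it to 0.
  011111111
& 111011111
-----------
  011011111

Answer: 011011111 (223)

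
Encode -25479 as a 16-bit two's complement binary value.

1. Binary of +25479:  0110001110000111
2. Invert bits:     1001110001111000
3. Add 1:           1001110001111001

Answer: 1001110001111001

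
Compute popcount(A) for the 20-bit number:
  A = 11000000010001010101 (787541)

11000000010001010101
1-bits at positions (from bit 0 = LSB): 0, 2, 4, 6, 10, 18, 19
Count = 7

Answer: 7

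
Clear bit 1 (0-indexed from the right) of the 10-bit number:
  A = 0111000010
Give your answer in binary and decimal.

Mask = ~(1 << 1) = 1111111101
Bit 1 of A is 1, so AND-ing with the mask clears it to 0.
  0111000010
& 1111111101
------------
  0111000000

Answer: 0111000000 (448)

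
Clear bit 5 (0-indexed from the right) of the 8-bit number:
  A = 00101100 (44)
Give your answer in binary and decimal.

Mask = ~(1 << 5) = 11011111
Bit 5 of A is 1, so AND-ing with the mask clears it to 0.
  00101100
& 11011111
----------
  00001100

Answer: 00001100 (12)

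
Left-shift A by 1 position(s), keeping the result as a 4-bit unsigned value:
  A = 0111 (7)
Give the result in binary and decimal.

Shift left by 1: drop the top 1 bit(s), append 1 zero(s) on the right.
  0111  ->  discard [0], keep [111], append 0
= 1110

Answer: 1110 (14)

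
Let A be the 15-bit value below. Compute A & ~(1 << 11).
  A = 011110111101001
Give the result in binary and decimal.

Mask = ~(1 << 11) = 111011111111111
Bit 11 of A is 1, so AND-ing with the mask clears it to 0.
  011110111101001
& 111011111111111
-----------------
  011010111101001

Answer: 011010111101001 (13801)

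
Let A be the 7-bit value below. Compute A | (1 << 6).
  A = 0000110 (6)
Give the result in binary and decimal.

Mask = 1 << 6 = 1000000
Bit 6 of A is 0, so OR-ing with the mask flips it to 1.
  0000110
| 1000000
---------
  1000110

Answer: 1000110 (70)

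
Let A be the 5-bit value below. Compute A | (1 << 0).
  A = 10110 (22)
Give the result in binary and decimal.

Mask = 1 << 0 = 00001
Bit 0 of A is 0, so OR-ing with the mask flips it to 1.
  10110
| 00001
-------
  10111

Answer: 10111 (23)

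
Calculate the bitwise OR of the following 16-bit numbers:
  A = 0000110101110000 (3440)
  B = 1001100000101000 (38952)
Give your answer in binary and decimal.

Apply | to each column (1 where either bit is 1):
  0000110101110000
| 1001100000101000
------------------
  1001110101111000

Answer: 1001110101111000 (40312)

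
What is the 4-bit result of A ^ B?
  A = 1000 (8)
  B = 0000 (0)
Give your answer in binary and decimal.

Apply ^ to each column (1 where bits differ):
  1000
^ 0000
------
  1000

Answer: 1000 (8)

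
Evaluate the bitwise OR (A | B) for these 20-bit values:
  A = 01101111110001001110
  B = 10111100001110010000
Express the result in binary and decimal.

Apply | to each column (1 where either bit is 1):
  01101111110001001110
| 10111100001110010000
----------------------
  11111111111111011110

Answer: 11111111111111011110 (1048542)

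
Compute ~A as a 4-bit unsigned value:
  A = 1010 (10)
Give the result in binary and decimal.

Flip each bit (0->1, 1->0):
  1010
  0101

Answer: 0101 (5)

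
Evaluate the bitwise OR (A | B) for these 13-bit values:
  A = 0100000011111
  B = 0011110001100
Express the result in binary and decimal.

Apply | to each column (1 where either bit is 1):
  0100000011111
| 0011110001100
---------------
  0111110011111

Answer: 0111110011111 (3999)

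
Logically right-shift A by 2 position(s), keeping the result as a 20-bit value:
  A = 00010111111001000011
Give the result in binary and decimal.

Logical shift right by 2: drop the bottom 2 bit(s), prepend 2 zero(s) on the left.
  00010111111001000011  ->  keep [000101111110010000], discard [11], prepend 00
= 00000101111110010000

Answer: 00000101111110010000 (24464)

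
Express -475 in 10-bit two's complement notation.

1. Binary of +475:  0111011011
2. Invert bits:     1000100100
3. Add 1:           1000100101

Answer: 1000100101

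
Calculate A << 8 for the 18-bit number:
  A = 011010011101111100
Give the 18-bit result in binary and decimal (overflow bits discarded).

Shift left by 8: drop the top 8 bit(s), append 8 zero(s) on the right.
  011010011101111100  ->  discard [01101001], keep [1101111100], append 00000000
= 110111110000000000

Answer: 110111110000000000 (228352)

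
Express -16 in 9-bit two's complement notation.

1. Binary of +16:  000010000
2. Invert bits:     111101111
3. Add 1:           111110000

Answer: 111110000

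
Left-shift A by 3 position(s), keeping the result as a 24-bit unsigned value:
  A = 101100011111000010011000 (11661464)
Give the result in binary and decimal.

Shift left by 3: drop the top 3 bit(s), append 3 zero(s) on the right.
  101100011111000010011000  ->  discard [101], keep [100011111000010011000], append 000
= 100011111000010011000000

Answer: 100011111000010011000000 (9405632)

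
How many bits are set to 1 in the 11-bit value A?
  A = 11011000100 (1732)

11011000100
1-bits at positions (from bit 0 = LSB): 2, 6, 7, 9, 10
Count = 5

Answer: 5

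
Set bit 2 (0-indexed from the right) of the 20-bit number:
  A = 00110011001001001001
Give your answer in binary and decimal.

Mask = 1 << 2 = 00000000000000000100
Bit 2 of A is 0, so OR-ing with the mask flips it to 1.
  00110011001001001001
| 00000000000000000100
----------------------
  00110011001001001101

Answer: 00110011001001001101 (209485)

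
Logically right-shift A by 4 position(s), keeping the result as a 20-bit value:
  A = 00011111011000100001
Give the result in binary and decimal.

Logical shift right by 4: drop the bottom 4 bit(s), prepend 4 zero(s) on the left.
  00011111011000100001  ->  keep [0001111101100010], discard [0001], prepend 0000
= 00000001111101100010

Answer: 00000001111101100010 (8034)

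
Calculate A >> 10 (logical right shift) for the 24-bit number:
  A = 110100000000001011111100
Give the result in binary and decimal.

Logical shift right by 10: drop the bottom 10 bit(s), prepend 10 zero(s) on the left.
  110100000000001011111100  ->  keep [11010000000000], discard [1011111100], prepend 0000000000
= 000000000011010000000000

Answer: 000000000011010000000000 (13312)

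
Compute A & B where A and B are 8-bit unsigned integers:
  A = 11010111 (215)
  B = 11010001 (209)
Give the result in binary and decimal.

Apply & to each column (1 only where both bits are 1):
  11010111
& 11010001
----------
  11010001

Answer: 11010001 (209)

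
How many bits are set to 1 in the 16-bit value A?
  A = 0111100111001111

0111100111001111
1-bits at positions (from bit 0 = LSB): 0, 1, 2, 3, 6, 7, 8, 11, 12, 13, 14
Count = 11

Answer: 11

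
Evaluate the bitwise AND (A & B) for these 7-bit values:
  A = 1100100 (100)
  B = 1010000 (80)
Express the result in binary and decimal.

Apply & to each column (1 only where both bits are 1):
  1100100
& 1010000
---------
  1000000

Answer: 1000000 (64)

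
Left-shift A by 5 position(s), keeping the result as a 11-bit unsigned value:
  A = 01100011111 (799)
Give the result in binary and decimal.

Shift left by 5: drop the top 5 bit(s), append 5 zero(s) on the right.
  01100011111  ->  discard [01100], keep [011111], append 00000
= 01111100000

Answer: 01111100000 (992)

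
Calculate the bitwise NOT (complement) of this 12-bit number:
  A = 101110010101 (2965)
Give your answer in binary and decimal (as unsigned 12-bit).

Flip each bit (0->1, 1->0):
  101110010101
  010001101010

Answer: 010001101010 (1130)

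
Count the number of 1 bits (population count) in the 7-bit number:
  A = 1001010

1001010
1-bits at positions (from bit 0 = LSB): 1, 3, 6
Count = 3

Answer: 3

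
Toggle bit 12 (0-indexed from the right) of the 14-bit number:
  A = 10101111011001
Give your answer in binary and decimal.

Mask = 1 << 12 = 01000000000000
Bit 12 of A is 0; XOR with the mask flips it to 1.
  10101111011001
^ 01000000000000
----------------
  11101111011001

Answer: 11101111011001 (15321)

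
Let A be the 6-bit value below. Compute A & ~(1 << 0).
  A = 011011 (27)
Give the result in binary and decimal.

Mask = ~(1 << 0) = 111110
Bit 0 of A is 1, so AND-ing with the mask clears it to 0.
  011011
& 111110
--------
  011010

Answer: 011010 (26)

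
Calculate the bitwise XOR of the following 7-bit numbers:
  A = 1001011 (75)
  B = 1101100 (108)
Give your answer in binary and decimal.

Apply ^ to each column (1 where bits differ):
  1001011
^ 1101100
---------
  0100111

Answer: 0100111 (39)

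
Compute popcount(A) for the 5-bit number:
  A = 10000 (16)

10000
1-bits at positions (from bit 0 = LSB): 4
Count = 1

Answer: 1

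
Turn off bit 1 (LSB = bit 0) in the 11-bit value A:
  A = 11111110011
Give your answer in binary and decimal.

Mask = ~(1 << 1) = 11111111101
Bit 1 of A is 1, so AND-ing with the mask clears it to 0.
  11111110011
& 11111111101
-------------
  11111110001

Answer: 11111110001 (2033)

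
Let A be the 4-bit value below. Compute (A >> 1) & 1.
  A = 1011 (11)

Bit 1 is the 2nd from the right.
  1011
    ^
That bit is 1.

Answer: 1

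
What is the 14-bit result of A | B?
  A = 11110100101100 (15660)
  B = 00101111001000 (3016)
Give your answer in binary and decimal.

Apply | to each column (1 where either bit is 1):
  11110100101100
| 00101111001000
----------------
  11111111101100

Answer: 11111111101100 (16364)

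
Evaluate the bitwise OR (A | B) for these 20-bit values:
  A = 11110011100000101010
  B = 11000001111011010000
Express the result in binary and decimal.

Apply | to each column (1 where either bit is 1):
  11110011100000101010
| 11000001111011010000
----------------------
  11110011111011111010

Answer: 11110011111011111010 (999162)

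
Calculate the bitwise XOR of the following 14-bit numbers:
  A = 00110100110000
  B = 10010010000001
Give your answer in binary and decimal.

Apply ^ to each column (1 where bits differ):
  00110100110000
^ 10010010000001
----------------
  10100110110001

Answer: 10100110110001 (10673)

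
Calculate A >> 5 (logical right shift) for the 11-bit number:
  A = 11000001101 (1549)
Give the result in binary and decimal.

Logical shift right by 5: drop the bottom 5 bit(s), prepend 5 zero(s) on the left.
  11000001101  ->  keep [110000], discard [01101], prepend 00000
= 00000110000

Answer: 00000110000 (48)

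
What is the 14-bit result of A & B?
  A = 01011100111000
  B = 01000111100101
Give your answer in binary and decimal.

Apply & to each column (1 only where both bits are 1):
  01011100111000
& 01000111100101
----------------
  01000100100000

Answer: 01000100100000 (4384)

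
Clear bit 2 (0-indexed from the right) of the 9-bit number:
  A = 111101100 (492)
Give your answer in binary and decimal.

Mask = ~(1 << 2) = 111111011
Bit 2 of A is 1, so AND-ing with the mask clears it to 0.
  111101100
& 111111011
-----------
  111101000

Answer: 111101000 (488)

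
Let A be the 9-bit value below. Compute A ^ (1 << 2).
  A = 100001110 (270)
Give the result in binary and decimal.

Mask = 1 << 2 = 000000100
Bit 2 of A is 1; XOR with the mask flips it to 0.
  100001110
^ 000000100
-----------
  100001010

Answer: 100001010 (266)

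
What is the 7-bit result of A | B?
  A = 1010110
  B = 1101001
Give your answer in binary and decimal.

Apply | to each column (1 where either bit is 1):
  1010110
| 1101001
---------
  1111111

Answer: 1111111 (127)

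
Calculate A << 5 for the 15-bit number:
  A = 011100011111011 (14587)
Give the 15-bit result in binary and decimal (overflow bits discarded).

Shift left by 5: drop the top 5 bit(s), append 5 zero(s) on the right.
  011100011111011  ->  discard [01110], keep [0011111011], append 00000
= 001111101100000

Answer: 001111101100000 (8032)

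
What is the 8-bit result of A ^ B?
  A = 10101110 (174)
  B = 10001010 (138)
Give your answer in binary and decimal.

Apply ^ to each column (1 where bits differ):
  10101110
^ 10001010
----------
  00100100

Answer: 00100100 (36)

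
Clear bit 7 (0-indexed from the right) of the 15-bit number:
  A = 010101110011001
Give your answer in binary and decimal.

Mask = ~(1 << 7) = 111111101111111
Bit 7 of A is 1, so AND-ing with the mask clears it to 0.
  010101110011001
& 111111101111111
-----------------
  010101100011001

Answer: 010101100011001 (11033)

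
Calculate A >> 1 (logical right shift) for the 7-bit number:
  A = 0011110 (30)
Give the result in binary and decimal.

Logical shift right by 1: drop the bottom 1 bit(s), prepend 1 zero(s) on the left.
  0011110  ->  keep [001111], discard [0], prepend 0
= 0001111

Answer: 0001111 (15)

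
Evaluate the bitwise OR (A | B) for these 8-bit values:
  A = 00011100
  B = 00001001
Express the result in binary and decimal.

Apply | to each column (1 where either bit is 1):
  00011100
| 00001001
----------
  00011101

Answer: 00011101 (29)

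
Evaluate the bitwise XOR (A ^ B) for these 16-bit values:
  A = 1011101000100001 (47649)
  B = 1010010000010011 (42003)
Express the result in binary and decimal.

Apply ^ to each column (1 where bits differ):
  1011101000100001
^ 1010010000010011
------------------
  0001111000110010

Answer: 0001111000110010 (7730)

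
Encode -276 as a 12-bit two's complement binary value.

1. Binary of +276:  000100010100
2. Invert bits:     111011101011
3. Add 1:           111011101100

Answer: 111011101100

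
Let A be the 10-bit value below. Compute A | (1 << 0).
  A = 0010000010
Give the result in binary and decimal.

Mask = 1 << 0 = 0000000001
Bit 0 of A is 0, so OR-ing with the mask flips it to 1.
  0010000010
| 0000000001
------------
  0010000011

Answer: 0010000011 (131)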